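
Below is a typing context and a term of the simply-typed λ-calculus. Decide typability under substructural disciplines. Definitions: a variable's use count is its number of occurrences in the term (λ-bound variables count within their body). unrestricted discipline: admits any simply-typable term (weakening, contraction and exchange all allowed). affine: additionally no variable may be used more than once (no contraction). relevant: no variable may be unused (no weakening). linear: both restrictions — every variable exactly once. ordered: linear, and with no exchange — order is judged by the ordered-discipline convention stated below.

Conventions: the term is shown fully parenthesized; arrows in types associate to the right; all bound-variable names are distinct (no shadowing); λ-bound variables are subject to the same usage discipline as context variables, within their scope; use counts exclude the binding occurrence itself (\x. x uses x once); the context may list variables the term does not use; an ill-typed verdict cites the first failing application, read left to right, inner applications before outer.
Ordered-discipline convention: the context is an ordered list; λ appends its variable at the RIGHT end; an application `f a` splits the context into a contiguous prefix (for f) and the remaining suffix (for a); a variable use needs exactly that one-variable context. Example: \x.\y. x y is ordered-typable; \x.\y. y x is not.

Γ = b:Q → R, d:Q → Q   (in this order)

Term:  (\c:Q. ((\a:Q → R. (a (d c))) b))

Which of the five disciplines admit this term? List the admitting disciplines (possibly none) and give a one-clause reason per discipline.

accepted by: linear, affine, relevant, unrestricted
counts: b: 1, d: 1, c (λ-bound): 1, a (λ-bound): 1
left-to-right use order: a, d, c, b
typing: well-typed at Q → R
ordered: ✗ — no contiguous prefix/suffix split fits a, d, c, b
linear: ✓ — single use per variable (b, d, c, a)
affine: ✓ — b, d, c, a: no repeats, contraction unneeded
relevant: ✓ — at least one use each (b, d, c, a)
unrestricted: ✓ — typability at Q → R is all that's needed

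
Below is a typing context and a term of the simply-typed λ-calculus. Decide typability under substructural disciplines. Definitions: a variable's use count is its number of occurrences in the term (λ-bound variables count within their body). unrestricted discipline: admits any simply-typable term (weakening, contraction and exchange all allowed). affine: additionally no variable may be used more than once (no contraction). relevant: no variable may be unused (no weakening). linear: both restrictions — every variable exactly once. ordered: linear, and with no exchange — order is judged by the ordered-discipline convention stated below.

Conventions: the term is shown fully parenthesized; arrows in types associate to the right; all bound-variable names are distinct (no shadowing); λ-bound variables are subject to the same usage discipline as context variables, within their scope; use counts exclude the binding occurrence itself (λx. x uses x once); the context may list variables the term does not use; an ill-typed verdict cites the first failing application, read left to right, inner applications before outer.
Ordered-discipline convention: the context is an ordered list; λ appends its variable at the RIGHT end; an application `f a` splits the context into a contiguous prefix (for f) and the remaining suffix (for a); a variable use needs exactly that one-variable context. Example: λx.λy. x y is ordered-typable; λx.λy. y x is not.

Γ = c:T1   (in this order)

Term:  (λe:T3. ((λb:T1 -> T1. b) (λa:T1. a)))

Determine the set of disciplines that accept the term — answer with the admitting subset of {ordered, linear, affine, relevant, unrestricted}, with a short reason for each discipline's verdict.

accepted by: affine, unrestricted
use counts: c ×0; e (bound) ×0; b (bound) ×1; a (bound) ×1
order of uses: b, a
typing: well-typed at T3 -> T1 -> T1
ordered ✗ (needs weakening: c, e unused)
linear ✗ (needs weakening: c, e unused)
affine ✓ (at most one use each (c, e, b, a))
relevant ✗ (needs weakening: c, e unused)
unrestricted ✓ (typability at T3 -> T1 -> T1 is all that's needed)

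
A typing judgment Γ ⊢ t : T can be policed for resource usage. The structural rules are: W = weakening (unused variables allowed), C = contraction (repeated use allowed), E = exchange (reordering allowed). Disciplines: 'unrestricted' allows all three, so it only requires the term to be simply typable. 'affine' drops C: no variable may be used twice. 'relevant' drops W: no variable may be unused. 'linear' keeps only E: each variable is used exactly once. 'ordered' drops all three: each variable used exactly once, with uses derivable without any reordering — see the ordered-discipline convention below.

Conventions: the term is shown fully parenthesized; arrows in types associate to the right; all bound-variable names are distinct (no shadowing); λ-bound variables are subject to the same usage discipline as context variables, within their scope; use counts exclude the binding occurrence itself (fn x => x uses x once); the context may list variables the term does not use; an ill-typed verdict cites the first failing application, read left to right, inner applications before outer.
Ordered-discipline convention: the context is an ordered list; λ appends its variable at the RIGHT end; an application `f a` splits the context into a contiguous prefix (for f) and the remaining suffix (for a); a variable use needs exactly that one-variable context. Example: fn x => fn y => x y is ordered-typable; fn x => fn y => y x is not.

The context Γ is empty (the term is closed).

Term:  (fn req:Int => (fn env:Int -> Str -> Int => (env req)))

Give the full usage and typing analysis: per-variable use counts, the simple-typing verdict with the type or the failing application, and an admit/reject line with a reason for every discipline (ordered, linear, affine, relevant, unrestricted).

variable uses: req (bound) ×1, env (bound) ×1
left-to-right use order: env, req
typing: well-typed at Int -> (Int -> Str -> Int) -> Str -> Int
ordered: ✗, use order env, req needs exchange
linear: ✓, each of req, env used exactly once
affine: ✓, none of req, env used more than once
relevant: ✓, at least one use each (req, env)
unrestricted: ✓, typability at Int -> (Int -> Str -> Int) -> Str -> Int is all that's needed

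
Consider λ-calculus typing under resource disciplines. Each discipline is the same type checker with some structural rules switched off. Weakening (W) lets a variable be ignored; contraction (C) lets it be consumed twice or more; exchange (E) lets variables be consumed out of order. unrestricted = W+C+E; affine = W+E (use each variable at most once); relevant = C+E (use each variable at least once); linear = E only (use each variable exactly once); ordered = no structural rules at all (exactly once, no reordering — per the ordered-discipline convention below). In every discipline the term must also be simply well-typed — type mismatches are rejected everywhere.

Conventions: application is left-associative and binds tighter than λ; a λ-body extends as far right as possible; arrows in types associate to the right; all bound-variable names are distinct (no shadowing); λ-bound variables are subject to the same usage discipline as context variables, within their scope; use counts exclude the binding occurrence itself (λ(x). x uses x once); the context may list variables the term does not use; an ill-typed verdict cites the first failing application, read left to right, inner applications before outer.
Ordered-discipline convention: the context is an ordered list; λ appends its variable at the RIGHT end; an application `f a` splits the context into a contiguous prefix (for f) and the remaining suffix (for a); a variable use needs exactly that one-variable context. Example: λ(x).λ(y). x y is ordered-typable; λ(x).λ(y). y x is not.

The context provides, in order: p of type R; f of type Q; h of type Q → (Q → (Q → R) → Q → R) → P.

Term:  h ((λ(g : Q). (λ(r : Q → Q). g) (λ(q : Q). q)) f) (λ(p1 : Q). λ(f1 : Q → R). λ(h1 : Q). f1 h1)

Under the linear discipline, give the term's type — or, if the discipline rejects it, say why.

not well-typed under linear — p, r, p1 left unused
variable uses: p=0; f=1; h=1; g (bound)=1; r (bound)=0; q (bound)=1; p1 (bound)=0; f1 (bound)=1; h1 (bound)=1
use order (left to right): h, g, q, f, f1, h1
typing: the term checks, with type P
across the five disciplines: ordered ✗ | linear ✗ | affine ✓ | relevant ✗ | unrestricted ✓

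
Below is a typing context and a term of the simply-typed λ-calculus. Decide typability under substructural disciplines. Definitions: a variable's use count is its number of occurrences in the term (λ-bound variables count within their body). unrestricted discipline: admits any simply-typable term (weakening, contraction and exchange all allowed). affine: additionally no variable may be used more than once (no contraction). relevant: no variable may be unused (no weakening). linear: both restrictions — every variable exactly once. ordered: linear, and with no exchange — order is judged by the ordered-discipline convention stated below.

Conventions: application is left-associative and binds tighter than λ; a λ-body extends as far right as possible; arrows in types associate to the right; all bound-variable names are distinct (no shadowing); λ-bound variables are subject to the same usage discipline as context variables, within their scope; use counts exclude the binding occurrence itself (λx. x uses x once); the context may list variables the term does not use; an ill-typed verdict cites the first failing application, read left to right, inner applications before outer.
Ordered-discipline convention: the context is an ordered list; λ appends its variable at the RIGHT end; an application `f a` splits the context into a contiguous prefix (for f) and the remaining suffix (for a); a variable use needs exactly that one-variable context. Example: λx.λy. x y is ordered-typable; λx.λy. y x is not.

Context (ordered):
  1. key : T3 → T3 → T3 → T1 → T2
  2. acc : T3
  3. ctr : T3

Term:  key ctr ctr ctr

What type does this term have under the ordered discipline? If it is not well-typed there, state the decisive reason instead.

not well-typed under ordered — needs contraction — ctr ×3; unused: acc — weakening required
usage: key: 1; acc: 0; ctr: 3
uses in reading order: key, ctr, ctr, ctr
typing: well-typed — term : T1 → T2
summary: ordered ✗, linear ✗, affine ✗, relevant ✗, unrestricted ✓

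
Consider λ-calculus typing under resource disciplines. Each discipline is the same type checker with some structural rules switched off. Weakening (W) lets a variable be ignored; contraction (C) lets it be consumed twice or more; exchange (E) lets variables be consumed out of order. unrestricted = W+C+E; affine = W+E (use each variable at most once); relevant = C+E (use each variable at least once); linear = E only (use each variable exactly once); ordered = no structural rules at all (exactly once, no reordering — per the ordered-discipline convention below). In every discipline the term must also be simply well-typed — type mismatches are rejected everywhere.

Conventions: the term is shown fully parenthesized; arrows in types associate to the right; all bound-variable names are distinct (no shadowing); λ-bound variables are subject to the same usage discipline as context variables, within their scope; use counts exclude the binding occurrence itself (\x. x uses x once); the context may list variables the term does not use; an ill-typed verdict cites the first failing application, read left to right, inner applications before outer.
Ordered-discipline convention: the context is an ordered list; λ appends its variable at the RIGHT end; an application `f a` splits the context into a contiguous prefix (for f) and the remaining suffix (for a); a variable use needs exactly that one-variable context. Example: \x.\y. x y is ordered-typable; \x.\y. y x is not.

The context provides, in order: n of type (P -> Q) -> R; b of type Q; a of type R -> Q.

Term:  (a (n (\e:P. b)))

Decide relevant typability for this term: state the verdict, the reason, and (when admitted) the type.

no — e left unused
counts: n: 1×, b: 1×, a: 1×, e (bound): 0×
left-to-right use order: a, n, b
typing: well-typed at Q
all disciplines: ordered ✗ | linear ✗ | affine ✓ | relevant ✗ | unrestricted ✓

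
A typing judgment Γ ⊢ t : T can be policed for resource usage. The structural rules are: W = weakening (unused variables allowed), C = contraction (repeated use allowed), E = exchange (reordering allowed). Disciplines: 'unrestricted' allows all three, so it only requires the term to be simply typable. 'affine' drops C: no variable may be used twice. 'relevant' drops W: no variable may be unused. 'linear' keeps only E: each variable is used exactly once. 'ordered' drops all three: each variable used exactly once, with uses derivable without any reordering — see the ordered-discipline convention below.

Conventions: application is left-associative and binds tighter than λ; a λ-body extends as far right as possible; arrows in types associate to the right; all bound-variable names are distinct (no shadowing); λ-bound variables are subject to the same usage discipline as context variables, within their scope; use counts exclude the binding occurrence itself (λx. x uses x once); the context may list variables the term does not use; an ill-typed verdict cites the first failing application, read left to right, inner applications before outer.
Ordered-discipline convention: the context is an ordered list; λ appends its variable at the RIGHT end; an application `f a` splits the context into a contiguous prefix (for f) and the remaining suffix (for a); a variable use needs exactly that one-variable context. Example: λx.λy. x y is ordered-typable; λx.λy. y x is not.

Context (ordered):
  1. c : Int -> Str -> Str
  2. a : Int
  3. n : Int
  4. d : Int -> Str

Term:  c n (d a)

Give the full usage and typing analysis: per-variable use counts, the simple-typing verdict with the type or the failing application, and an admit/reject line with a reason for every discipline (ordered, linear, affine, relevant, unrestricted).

variable uses: c: 1, a: 1, n: 1, d: 1
order of uses: c, n, d, a
typing: ✓ — Str
ordered: ✗, no ordered split (uses run c, n, d, a)
linear: ✓, exactly-once usage across c, a, n, d
affine: ✓, no duplicate uses among c, a, n, d
relevant: ✓, every one of c, a, n, d appears
unrestricted: ✓, typability at Str is all that's needed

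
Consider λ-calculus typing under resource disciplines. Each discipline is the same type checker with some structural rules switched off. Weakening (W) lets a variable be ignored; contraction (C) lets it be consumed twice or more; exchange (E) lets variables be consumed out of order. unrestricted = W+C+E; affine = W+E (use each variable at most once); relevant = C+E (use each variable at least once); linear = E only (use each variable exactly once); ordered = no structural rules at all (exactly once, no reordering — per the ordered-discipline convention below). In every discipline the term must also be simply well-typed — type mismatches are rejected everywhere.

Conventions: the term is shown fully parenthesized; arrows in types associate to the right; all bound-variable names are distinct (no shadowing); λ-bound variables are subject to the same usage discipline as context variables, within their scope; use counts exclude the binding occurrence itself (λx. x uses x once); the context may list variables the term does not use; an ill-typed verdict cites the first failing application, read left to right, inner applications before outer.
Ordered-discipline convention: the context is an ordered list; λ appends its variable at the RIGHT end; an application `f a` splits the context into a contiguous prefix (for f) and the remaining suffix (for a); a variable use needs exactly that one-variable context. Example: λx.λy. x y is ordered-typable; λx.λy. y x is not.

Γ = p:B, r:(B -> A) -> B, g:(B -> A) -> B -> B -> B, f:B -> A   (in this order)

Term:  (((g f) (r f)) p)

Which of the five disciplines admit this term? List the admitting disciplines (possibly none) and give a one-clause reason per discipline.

admitted in: relevant, unrestricted
use counts: p: 1×; r: 1×; g: 1×; f: 2×
order of uses: g, f, r, f, p
typing: well-typed — term : B
ordered: ✗ — uses contraction: f ×2
linear: ✗ — uses contraction: f ×2
affine: ✗ — uses contraction: f ×2
relevant: ✓ — at least one use each (p, r, g, f)
unrestricted: ✓ — type-checks (B) and nothing is barred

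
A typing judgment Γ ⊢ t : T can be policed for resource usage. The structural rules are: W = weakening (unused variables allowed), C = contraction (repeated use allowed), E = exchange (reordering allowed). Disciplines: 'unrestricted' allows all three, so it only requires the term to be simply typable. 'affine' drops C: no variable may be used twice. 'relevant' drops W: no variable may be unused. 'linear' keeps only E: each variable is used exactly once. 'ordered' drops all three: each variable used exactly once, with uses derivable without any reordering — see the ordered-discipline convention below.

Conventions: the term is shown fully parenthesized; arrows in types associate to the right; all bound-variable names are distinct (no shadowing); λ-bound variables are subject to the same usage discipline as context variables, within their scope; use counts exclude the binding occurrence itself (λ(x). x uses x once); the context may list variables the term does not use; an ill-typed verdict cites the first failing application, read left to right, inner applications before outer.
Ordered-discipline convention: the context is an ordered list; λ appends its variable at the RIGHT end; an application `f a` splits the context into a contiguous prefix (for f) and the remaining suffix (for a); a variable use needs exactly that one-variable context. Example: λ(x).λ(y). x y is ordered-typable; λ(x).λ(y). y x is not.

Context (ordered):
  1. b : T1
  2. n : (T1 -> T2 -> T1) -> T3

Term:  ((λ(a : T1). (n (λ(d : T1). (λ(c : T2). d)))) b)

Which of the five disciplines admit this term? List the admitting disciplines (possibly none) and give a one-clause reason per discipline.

admitting disciplines: affine, unrestricted
usage: b: 1, n: 1, a (λ-bound): 0, d (λ-bound): 1, c (λ-bound): 0
left-to-right use order: n, d, b
typing: the term checks, with type T3
ordered: ✗, unused: a, c — weakening required
linear: ✗, unused: a, c — weakening required
affine: ✓, no duplicate uses among b, n, a, d, c
relevant: ✗, unused: a, c — weakening required
unrestricted: ✓, simply typable at T3; W, C, E all held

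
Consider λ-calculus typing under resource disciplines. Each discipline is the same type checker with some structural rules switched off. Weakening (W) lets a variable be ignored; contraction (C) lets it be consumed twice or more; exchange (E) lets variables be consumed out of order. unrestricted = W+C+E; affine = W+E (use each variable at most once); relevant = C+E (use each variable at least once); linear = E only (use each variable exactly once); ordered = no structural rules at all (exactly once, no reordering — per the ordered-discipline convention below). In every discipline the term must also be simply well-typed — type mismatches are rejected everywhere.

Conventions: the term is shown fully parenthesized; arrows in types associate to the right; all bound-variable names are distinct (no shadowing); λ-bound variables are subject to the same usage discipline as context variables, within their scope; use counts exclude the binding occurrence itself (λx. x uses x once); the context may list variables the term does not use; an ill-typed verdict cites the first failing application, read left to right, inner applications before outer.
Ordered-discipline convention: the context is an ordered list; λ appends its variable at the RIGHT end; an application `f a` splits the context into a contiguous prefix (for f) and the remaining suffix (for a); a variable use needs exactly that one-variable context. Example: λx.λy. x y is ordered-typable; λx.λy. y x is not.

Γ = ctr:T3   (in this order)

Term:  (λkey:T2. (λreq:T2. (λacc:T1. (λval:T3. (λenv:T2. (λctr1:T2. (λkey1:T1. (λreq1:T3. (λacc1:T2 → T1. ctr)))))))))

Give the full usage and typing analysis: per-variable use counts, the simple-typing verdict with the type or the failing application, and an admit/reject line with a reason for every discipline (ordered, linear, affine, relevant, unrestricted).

variable uses: ctr ×1, key (bound) ×0, req (bound) ×0, acc (bound) ×0, val (bound) ×0, env (bound) ×0, ctr1 (bound) ×0, key1 (bound) ×0, req1 (bound) ×0, acc1 (bound) ×0
uses in reading order: ctr
typing: well-typed at T2 → T2 → T1 → T3 → T2 → T2 → T1 → T3 → (T2 → T1) → T3
ordered ✗ (key, req, acc, val, env, ctr1, key1, req1, acc1 left unused)
linear ✗ (key, req, acc, val, env, ctr1, key1, req1, acc1 left unused)
affine ✓ (ctr, key, req, acc, val, env, ctr1, key1, req1, acc1: no repeats, contraction unneeded)
relevant ✗ (key, req, acc, val, env, ctr1, key1, req1, acc1 left unused)
unrestricted ✓ (well-typed at T2 → T2 → T1 → T3 → T2 → T2 → T1 → T3 → (T2 → T1) → T3; no restrictions here)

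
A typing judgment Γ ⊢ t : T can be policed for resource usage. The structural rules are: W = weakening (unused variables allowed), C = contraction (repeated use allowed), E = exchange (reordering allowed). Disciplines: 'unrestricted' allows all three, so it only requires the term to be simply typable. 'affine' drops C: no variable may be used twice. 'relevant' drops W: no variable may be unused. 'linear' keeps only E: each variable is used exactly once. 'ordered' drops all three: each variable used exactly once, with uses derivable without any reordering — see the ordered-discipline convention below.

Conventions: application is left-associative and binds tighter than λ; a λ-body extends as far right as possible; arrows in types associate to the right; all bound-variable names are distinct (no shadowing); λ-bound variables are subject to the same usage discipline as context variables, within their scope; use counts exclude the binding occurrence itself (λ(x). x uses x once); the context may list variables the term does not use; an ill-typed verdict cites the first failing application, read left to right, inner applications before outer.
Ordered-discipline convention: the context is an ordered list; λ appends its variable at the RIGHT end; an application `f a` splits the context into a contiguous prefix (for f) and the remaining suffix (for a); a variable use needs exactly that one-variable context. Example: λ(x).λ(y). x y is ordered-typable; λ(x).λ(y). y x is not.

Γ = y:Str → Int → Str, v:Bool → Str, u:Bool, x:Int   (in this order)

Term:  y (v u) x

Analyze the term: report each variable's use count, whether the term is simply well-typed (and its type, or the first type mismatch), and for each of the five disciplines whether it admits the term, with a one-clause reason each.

variable uses: y=1; v=1; u=1; x=1
uses in reading order: y, v, u, x
typing: the term checks, with type Str
ordered ✓ (single-use (y, v, u, x), ordered derivation ok)
linear ✓ (each of y, v, u, x used exactly once)
affine ✓ (y, v, u, x: no repeats, contraction unneeded)
relevant ✓ (every one of y, v, u, x appears)
unrestricted ✓ (typability at Str is all that's needed)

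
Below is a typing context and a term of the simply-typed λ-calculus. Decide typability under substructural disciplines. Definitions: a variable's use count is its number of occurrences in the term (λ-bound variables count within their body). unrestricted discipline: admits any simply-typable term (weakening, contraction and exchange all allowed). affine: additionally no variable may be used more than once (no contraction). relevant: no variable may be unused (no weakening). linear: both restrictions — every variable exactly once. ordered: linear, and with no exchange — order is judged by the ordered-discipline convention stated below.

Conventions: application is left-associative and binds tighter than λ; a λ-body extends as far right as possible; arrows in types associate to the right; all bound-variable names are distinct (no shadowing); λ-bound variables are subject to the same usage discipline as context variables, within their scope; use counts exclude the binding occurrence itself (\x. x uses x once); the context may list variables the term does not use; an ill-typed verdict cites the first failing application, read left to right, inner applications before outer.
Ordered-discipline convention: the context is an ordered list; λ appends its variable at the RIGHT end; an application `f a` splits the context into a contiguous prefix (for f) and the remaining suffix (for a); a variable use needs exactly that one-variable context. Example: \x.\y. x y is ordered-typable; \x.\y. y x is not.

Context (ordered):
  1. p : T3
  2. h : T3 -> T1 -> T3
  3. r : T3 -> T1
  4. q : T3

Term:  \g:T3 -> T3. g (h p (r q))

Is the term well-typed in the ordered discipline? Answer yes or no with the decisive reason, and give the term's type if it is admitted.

no — no ordered split (uses run g, h, p, r, q)
use counts: p ×1; h ×1; r ×1; q ×1; g (bound) ×1
left-to-right use order: g, h, p, r, q
typing: well-typed — term : (T3 -> T3) -> T3
summary: ordered ✗ | linear ✓ | affine ✓ | relevant ✓ | unrestricted ✓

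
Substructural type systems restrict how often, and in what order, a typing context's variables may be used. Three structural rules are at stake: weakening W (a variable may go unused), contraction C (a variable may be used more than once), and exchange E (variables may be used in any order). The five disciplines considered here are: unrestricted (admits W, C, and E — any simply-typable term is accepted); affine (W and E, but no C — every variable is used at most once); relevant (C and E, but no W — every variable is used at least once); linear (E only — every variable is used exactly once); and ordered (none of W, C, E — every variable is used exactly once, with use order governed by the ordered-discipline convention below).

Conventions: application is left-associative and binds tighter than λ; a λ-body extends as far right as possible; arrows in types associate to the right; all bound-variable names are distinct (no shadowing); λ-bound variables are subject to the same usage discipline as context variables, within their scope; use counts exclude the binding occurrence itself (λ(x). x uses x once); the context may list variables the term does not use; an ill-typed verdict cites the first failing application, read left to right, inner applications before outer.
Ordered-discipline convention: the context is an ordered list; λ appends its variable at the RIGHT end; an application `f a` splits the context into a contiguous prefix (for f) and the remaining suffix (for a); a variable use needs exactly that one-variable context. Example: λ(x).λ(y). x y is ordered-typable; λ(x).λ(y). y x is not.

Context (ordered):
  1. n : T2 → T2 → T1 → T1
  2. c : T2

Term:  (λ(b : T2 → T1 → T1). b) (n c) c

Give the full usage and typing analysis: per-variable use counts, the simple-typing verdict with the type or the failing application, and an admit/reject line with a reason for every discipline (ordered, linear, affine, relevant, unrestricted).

counts: n: 1; c: 2; b [bound]: 1
use order (left to right): b, n, c, c
typing: ✓ — T1 → T1
ordered: ✗ — needs contraction — c ×2
linear: ✗ — needs contraction — c ×2
affine: ✗ — needs contraction — c ×2
relevant: ✓ — none of n, c, b goes unused
unrestricted: ✓ — type-checks (T1 → T1) and nothing is barred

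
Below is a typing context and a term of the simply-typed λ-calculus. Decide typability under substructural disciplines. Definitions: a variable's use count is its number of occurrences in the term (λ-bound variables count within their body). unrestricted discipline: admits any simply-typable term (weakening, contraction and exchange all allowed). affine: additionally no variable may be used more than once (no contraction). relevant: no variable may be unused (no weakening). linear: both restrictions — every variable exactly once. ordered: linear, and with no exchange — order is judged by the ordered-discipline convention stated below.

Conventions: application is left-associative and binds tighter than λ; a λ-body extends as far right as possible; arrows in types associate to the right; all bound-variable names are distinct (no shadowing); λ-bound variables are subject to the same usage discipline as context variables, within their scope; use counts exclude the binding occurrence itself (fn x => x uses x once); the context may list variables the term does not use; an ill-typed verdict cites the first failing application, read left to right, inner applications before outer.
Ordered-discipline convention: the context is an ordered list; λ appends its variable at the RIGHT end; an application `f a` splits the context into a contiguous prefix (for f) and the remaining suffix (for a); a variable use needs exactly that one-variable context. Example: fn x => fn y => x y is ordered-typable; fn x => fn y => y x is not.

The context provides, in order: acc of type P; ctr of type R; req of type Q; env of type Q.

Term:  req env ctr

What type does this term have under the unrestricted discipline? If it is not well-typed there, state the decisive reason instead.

not well-typed under unrestricted — not simply typable
variable uses: acc: 0×, ctr: 1×, req: 1×, env: 1×
left-to-right use order: req, env, ctr
typing: ill-typed: non-arrow in function slot: Q
across the five disciplines: ordered ✗; linear ✗; affine ✗; relevant ✗; unrestricted ✗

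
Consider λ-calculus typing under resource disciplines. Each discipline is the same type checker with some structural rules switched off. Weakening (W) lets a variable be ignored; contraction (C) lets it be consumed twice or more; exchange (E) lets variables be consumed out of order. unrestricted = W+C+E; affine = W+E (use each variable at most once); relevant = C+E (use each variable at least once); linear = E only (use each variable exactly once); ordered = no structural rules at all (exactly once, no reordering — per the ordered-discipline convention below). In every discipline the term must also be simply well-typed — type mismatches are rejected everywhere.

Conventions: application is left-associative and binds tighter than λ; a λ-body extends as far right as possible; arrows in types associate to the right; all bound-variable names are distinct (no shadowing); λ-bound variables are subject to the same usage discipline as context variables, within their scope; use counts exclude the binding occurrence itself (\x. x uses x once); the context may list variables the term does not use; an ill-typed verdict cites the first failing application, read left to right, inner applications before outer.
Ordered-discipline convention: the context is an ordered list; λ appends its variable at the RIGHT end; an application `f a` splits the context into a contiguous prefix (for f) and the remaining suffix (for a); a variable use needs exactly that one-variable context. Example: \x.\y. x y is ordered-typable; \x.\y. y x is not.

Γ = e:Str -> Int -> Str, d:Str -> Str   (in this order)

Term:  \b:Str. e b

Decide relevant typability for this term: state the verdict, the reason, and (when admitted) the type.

no — d never used (weakening)
variable uses: e: 1; d: 0; b (λ-bound): 1
uses in reading order: e, b
typing: ✓ — Str -> Int -> Str
summary: ordered ✗; linear ✗; affine ✓; relevant ✗; unrestricted ✓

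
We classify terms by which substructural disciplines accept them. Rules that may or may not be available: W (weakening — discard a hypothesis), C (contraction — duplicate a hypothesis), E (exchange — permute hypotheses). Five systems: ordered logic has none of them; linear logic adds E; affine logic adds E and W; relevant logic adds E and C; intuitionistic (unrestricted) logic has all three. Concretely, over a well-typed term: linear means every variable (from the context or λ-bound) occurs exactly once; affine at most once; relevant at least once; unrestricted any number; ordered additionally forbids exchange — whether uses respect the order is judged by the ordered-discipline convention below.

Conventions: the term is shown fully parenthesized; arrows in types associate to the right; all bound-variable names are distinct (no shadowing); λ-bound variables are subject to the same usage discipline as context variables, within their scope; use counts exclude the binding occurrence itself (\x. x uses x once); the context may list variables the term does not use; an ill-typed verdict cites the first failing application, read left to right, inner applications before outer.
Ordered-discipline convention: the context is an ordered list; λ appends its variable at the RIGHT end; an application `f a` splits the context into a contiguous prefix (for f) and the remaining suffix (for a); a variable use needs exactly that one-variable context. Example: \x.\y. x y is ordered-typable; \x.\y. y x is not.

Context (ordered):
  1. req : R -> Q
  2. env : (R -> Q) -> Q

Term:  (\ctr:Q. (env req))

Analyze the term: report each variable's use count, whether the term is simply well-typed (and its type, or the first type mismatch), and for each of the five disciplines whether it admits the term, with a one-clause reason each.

usage: req=1, env=1, ctr (λ-bound)=0
left-to-right use order: env, req
typing: the term checks, with type Q -> Q
ordered: ✗, ctr never used (weakening)
linear: ✗, ctr never used (weakening)
affine: ✓, req, env, ctr: no repeats, contraction unneeded
relevant: ✗, ctr never used (weakening)
unrestricted: ✓, well-typed at Q -> Q; no restrictions here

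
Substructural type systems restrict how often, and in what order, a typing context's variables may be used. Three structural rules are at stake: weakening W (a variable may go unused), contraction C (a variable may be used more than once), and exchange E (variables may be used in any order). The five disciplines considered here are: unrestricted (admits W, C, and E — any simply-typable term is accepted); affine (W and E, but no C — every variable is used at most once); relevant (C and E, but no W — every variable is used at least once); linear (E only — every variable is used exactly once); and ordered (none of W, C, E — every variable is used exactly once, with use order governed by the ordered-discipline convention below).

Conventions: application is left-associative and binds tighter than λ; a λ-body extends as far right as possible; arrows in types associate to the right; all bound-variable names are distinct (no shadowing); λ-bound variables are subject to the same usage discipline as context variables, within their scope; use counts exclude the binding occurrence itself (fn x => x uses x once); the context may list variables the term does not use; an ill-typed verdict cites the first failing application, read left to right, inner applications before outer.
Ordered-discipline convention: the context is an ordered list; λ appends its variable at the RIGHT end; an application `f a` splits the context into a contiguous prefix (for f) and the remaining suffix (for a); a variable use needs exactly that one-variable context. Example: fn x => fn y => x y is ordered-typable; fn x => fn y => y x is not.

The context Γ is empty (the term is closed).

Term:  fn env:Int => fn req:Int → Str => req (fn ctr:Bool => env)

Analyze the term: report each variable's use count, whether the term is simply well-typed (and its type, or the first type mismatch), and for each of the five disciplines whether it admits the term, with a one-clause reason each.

use counts: env (bound): 1; req (bound): 1; ctr (bound): 0
order of uses: req, env
typing: ill-typed: argument of type Bool → Int where Int is required
ordered: ✗ — the type mismatch rejects it
linear: ✗ — not simply typable
affine: ✗ — fails simple typing
relevant: ✗ — a type mismatch blocks all five
unrestricted: ✗ — the type mismatch rejects it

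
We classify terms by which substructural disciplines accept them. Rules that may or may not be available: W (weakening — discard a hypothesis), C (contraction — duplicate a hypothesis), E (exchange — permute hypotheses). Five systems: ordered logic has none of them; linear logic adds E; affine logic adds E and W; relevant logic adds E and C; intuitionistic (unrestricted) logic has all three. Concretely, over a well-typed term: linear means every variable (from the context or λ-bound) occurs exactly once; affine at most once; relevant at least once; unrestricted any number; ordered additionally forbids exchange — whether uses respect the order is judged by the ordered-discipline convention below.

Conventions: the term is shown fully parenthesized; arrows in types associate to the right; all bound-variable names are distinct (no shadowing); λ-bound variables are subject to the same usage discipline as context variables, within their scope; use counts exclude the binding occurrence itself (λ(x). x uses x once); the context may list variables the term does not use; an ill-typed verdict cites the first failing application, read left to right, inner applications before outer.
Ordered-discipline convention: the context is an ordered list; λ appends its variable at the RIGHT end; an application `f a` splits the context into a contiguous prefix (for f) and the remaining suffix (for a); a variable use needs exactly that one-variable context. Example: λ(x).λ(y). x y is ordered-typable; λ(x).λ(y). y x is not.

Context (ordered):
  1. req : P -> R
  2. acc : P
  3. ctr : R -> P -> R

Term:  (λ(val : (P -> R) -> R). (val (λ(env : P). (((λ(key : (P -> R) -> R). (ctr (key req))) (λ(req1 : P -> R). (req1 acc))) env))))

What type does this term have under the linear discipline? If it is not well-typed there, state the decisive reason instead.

term : ((P -> R) -> R) -> R
variable uses: req: 1, acc: 1, ctr: 1, val (bound): 1, env (bound): 1, key (bound): 1, req1 (bound): 1
order of uses: val, ctr, key, req, req1, acc, env
typing: the term checks, with type ((P -> R) -> R) -> R
summary: ordered ✗; linear ✓; affine ✓; relevant ✓; unrestricted ✓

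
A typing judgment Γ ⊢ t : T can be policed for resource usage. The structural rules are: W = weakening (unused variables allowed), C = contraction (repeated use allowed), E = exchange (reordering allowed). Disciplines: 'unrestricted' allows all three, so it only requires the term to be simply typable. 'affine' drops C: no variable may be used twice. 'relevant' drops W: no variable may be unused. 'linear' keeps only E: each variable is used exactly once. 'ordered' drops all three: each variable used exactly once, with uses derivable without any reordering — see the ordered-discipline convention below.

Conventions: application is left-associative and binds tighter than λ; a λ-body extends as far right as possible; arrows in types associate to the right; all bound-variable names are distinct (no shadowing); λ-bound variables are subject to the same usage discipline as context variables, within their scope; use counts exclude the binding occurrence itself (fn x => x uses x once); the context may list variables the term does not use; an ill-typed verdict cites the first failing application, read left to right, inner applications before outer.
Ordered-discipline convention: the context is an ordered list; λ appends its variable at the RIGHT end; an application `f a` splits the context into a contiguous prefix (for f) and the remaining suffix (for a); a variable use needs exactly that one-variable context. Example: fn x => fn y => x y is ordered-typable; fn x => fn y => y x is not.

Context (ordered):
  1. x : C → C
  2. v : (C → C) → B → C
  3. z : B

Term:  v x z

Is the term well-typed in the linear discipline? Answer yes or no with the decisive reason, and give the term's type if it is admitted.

yes — single use per variable (x, v, z); term : C
usage: x ×1, v ×1, z ×1
order of uses: v, x, z
typing: the term checks, with type C
across the five disciplines: ordered ✗; linear ✓; affine ✓; relevant ✓; unrestricted ✓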